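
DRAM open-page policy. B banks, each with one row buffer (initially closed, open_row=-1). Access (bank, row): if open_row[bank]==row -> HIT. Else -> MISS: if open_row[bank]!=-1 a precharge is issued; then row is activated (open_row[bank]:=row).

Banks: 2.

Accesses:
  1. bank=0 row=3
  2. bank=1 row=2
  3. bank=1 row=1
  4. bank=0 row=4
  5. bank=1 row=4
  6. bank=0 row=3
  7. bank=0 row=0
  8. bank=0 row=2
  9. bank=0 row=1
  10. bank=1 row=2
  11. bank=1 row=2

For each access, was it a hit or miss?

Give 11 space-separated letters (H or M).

Answer: M M M M M M M M M M H

Derivation:
Acc 1: bank0 row3 -> MISS (open row3); precharges=0
Acc 2: bank1 row2 -> MISS (open row2); precharges=0
Acc 3: bank1 row1 -> MISS (open row1); precharges=1
Acc 4: bank0 row4 -> MISS (open row4); precharges=2
Acc 5: bank1 row4 -> MISS (open row4); precharges=3
Acc 6: bank0 row3 -> MISS (open row3); precharges=4
Acc 7: bank0 row0 -> MISS (open row0); precharges=5
Acc 8: bank0 row2 -> MISS (open row2); precharges=6
Acc 9: bank0 row1 -> MISS (open row1); precharges=7
Acc 10: bank1 row2 -> MISS (open row2); precharges=8
Acc 11: bank1 row2 -> HIT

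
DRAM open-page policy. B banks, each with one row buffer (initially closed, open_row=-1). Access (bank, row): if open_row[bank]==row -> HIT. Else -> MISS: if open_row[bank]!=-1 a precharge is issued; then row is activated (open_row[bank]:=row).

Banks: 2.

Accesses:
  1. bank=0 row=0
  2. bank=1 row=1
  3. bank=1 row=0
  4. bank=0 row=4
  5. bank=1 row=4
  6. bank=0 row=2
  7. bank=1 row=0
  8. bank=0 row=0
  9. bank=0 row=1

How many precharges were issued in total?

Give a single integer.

Answer: 7

Derivation:
Acc 1: bank0 row0 -> MISS (open row0); precharges=0
Acc 2: bank1 row1 -> MISS (open row1); precharges=0
Acc 3: bank1 row0 -> MISS (open row0); precharges=1
Acc 4: bank0 row4 -> MISS (open row4); precharges=2
Acc 5: bank1 row4 -> MISS (open row4); precharges=3
Acc 6: bank0 row2 -> MISS (open row2); precharges=4
Acc 7: bank1 row0 -> MISS (open row0); precharges=5
Acc 8: bank0 row0 -> MISS (open row0); precharges=6
Acc 9: bank0 row1 -> MISS (open row1); precharges=7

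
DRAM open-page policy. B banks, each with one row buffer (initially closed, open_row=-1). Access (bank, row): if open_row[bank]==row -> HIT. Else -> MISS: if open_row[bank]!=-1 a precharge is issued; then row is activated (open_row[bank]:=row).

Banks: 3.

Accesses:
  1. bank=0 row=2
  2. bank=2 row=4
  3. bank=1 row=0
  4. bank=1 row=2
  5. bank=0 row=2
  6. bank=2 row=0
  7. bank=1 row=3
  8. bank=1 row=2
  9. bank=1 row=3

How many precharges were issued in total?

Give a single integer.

Acc 1: bank0 row2 -> MISS (open row2); precharges=0
Acc 2: bank2 row4 -> MISS (open row4); precharges=0
Acc 3: bank1 row0 -> MISS (open row0); precharges=0
Acc 4: bank1 row2 -> MISS (open row2); precharges=1
Acc 5: bank0 row2 -> HIT
Acc 6: bank2 row0 -> MISS (open row0); precharges=2
Acc 7: bank1 row3 -> MISS (open row3); precharges=3
Acc 8: bank1 row2 -> MISS (open row2); precharges=4
Acc 9: bank1 row3 -> MISS (open row3); precharges=5

Answer: 5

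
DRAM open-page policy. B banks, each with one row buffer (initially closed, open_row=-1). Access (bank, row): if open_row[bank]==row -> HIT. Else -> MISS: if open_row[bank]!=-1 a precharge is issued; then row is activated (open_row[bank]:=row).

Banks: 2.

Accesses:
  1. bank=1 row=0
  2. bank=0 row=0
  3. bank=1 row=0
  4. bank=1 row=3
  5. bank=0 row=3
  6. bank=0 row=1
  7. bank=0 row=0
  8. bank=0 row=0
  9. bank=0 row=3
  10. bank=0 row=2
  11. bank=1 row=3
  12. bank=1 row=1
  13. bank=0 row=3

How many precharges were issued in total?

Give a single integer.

Answer: 8

Derivation:
Acc 1: bank1 row0 -> MISS (open row0); precharges=0
Acc 2: bank0 row0 -> MISS (open row0); precharges=0
Acc 3: bank1 row0 -> HIT
Acc 4: bank1 row3 -> MISS (open row3); precharges=1
Acc 5: bank0 row3 -> MISS (open row3); precharges=2
Acc 6: bank0 row1 -> MISS (open row1); precharges=3
Acc 7: bank0 row0 -> MISS (open row0); precharges=4
Acc 8: bank0 row0 -> HIT
Acc 9: bank0 row3 -> MISS (open row3); precharges=5
Acc 10: bank0 row2 -> MISS (open row2); precharges=6
Acc 11: bank1 row3 -> HIT
Acc 12: bank1 row1 -> MISS (open row1); precharges=7
Acc 13: bank0 row3 -> MISS (open row3); precharges=8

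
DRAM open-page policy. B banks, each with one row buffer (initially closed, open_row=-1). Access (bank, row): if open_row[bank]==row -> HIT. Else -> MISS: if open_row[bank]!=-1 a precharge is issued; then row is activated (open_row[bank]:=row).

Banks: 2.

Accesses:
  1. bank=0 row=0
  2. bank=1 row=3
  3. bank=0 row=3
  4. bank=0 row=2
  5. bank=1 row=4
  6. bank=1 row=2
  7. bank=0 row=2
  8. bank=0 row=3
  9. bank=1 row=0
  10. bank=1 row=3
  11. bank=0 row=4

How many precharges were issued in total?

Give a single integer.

Acc 1: bank0 row0 -> MISS (open row0); precharges=0
Acc 2: bank1 row3 -> MISS (open row3); precharges=0
Acc 3: bank0 row3 -> MISS (open row3); precharges=1
Acc 4: bank0 row2 -> MISS (open row2); precharges=2
Acc 5: bank1 row4 -> MISS (open row4); precharges=3
Acc 6: bank1 row2 -> MISS (open row2); precharges=4
Acc 7: bank0 row2 -> HIT
Acc 8: bank0 row3 -> MISS (open row3); precharges=5
Acc 9: bank1 row0 -> MISS (open row0); precharges=6
Acc 10: bank1 row3 -> MISS (open row3); precharges=7
Acc 11: bank0 row4 -> MISS (open row4); precharges=8

Answer: 8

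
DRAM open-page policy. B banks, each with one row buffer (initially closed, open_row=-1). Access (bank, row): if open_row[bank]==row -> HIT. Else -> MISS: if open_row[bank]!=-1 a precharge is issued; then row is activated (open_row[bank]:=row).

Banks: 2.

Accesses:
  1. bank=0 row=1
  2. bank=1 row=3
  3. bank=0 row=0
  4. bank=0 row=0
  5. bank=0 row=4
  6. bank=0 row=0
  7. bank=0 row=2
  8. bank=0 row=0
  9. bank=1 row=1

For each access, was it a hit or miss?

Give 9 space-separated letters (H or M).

Answer: M M M H M M M M M

Derivation:
Acc 1: bank0 row1 -> MISS (open row1); precharges=0
Acc 2: bank1 row3 -> MISS (open row3); precharges=0
Acc 3: bank0 row0 -> MISS (open row0); precharges=1
Acc 4: bank0 row0 -> HIT
Acc 5: bank0 row4 -> MISS (open row4); precharges=2
Acc 6: bank0 row0 -> MISS (open row0); precharges=3
Acc 7: bank0 row2 -> MISS (open row2); precharges=4
Acc 8: bank0 row0 -> MISS (open row0); precharges=5
Acc 9: bank1 row1 -> MISS (open row1); precharges=6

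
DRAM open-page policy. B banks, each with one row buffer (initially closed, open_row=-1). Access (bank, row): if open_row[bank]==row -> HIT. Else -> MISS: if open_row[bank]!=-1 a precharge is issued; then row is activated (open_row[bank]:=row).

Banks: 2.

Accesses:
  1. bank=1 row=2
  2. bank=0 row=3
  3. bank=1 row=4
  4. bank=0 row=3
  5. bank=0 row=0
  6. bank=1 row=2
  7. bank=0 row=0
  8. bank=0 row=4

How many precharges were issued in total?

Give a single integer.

Acc 1: bank1 row2 -> MISS (open row2); precharges=0
Acc 2: bank0 row3 -> MISS (open row3); precharges=0
Acc 3: bank1 row4 -> MISS (open row4); precharges=1
Acc 4: bank0 row3 -> HIT
Acc 5: bank0 row0 -> MISS (open row0); precharges=2
Acc 6: bank1 row2 -> MISS (open row2); precharges=3
Acc 7: bank0 row0 -> HIT
Acc 8: bank0 row4 -> MISS (open row4); precharges=4

Answer: 4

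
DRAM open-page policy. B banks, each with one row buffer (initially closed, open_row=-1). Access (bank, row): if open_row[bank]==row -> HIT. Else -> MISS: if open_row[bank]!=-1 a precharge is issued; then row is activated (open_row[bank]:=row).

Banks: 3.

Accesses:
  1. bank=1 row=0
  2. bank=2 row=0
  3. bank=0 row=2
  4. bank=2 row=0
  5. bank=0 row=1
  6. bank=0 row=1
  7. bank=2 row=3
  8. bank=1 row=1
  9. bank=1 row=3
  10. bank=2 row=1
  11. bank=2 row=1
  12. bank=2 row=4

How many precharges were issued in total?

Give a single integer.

Acc 1: bank1 row0 -> MISS (open row0); precharges=0
Acc 2: bank2 row0 -> MISS (open row0); precharges=0
Acc 3: bank0 row2 -> MISS (open row2); precharges=0
Acc 4: bank2 row0 -> HIT
Acc 5: bank0 row1 -> MISS (open row1); precharges=1
Acc 6: bank0 row1 -> HIT
Acc 7: bank2 row3 -> MISS (open row3); precharges=2
Acc 8: bank1 row1 -> MISS (open row1); precharges=3
Acc 9: bank1 row3 -> MISS (open row3); precharges=4
Acc 10: bank2 row1 -> MISS (open row1); precharges=5
Acc 11: bank2 row1 -> HIT
Acc 12: bank2 row4 -> MISS (open row4); precharges=6

Answer: 6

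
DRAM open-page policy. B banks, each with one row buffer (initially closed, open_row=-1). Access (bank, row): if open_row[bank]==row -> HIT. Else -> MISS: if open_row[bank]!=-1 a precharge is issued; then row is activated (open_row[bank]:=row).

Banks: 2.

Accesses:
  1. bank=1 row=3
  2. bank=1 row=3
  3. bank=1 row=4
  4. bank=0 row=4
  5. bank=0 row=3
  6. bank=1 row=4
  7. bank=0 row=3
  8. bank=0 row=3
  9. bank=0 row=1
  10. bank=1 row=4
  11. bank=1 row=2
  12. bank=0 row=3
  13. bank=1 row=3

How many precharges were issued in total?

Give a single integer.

Answer: 6

Derivation:
Acc 1: bank1 row3 -> MISS (open row3); precharges=0
Acc 2: bank1 row3 -> HIT
Acc 3: bank1 row4 -> MISS (open row4); precharges=1
Acc 4: bank0 row4 -> MISS (open row4); precharges=1
Acc 5: bank0 row3 -> MISS (open row3); precharges=2
Acc 6: bank1 row4 -> HIT
Acc 7: bank0 row3 -> HIT
Acc 8: bank0 row3 -> HIT
Acc 9: bank0 row1 -> MISS (open row1); precharges=3
Acc 10: bank1 row4 -> HIT
Acc 11: bank1 row2 -> MISS (open row2); precharges=4
Acc 12: bank0 row3 -> MISS (open row3); precharges=5
Acc 13: bank1 row3 -> MISS (open row3); precharges=6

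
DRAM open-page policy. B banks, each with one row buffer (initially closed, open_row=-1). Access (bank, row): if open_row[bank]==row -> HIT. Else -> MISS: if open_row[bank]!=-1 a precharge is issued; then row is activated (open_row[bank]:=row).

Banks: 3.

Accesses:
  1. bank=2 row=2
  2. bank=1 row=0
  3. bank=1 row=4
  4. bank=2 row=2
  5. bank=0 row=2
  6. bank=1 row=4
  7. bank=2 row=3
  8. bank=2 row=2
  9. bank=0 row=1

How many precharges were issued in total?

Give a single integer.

Answer: 4

Derivation:
Acc 1: bank2 row2 -> MISS (open row2); precharges=0
Acc 2: bank1 row0 -> MISS (open row0); precharges=0
Acc 3: bank1 row4 -> MISS (open row4); precharges=1
Acc 4: bank2 row2 -> HIT
Acc 5: bank0 row2 -> MISS (open row2); precharges=1
Acc 6: bank1 row4 -> HIT
Acc 7: bank2 row3 -> MISS (open row3); precharges=2
Acc 8: bank2 row2 -> MISS (open row2); precharges=3
Acc 9: bank0 row1 -> MISS (open row1); precharges=4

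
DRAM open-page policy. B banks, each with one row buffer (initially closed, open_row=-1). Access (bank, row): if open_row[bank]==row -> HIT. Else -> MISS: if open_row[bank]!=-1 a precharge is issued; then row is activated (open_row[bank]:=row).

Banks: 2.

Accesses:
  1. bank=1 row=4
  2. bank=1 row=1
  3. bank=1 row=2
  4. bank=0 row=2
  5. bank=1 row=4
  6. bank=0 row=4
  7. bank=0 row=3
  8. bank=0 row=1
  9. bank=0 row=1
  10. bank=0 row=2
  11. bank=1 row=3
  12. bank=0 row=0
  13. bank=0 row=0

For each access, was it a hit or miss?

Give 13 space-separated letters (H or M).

Acc 1: bank1 row4 -> MISS (open row4); precharges=0
Acc 2: bank1 row1 -> MISS (open row1); precharges=1
Acc 3: bank1 row2 -> MISS (open row2); precharges=2
Acc 4: bank0 row2 -> MISS (open row2); precharges=2
Acc 5: bank1 row4 -> MISS (open row4); precharges=3
Acc 6: bank0 row4 -> MISS (open row4); precharges=4
Acc 7: bank0 row3 -> MISS (open row3); precharges=5
Acc 8: bank0 row1 -> MISS (open row1); precharges=6
Acc 9: bank0 row1 -> HIT
Acc 10: bank0 row2 -> MISS (open row2); precharges=7
Acc 11: bank1 row3 -> MISS (open row3); precharges=8
Acc 12: bank0 row0 -> MISS (open row0); precharges=9
Acc 13: bank0 row0 -> HIT

Answer: M M M M M M M M H M M M H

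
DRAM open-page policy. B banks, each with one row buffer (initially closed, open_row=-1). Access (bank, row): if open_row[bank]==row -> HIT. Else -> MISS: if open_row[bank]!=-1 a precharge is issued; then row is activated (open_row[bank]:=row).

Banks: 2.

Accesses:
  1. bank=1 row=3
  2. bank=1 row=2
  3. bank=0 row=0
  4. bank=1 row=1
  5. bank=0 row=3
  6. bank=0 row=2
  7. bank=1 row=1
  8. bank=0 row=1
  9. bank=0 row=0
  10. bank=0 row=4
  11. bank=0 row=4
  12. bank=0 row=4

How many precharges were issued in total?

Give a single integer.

Acc 1: bank1 row3 -> MISS (open row3); precharges=0
Acc 2: bank1 row2 -> MISS (open row2); precharges=1
Acc 3: bank0 row0 -> MISS (open row0); precharges=1
Acc 4: bank1 row1 -> MISS (open row1); precharges=2
Acc 5: bank0 row3 -> MISS (open row3); precharges=3
Acc 6: bank0 row2 -> MISS (open row2); precharges=4
Acc 7: bank1 row1 -> HIT
Acc 8: bank0 row1 -> MISS (open row1); precharges=5
Acc 9: bank0 row0 -> MISS (open row0); precharges=6
Acc 10: bank0 row4 -> MISS (open row4); precharges=7
Acc 11: bank0 row4 -> HIT
Acc 12: bank0 row4 -> HIT

Answer: 7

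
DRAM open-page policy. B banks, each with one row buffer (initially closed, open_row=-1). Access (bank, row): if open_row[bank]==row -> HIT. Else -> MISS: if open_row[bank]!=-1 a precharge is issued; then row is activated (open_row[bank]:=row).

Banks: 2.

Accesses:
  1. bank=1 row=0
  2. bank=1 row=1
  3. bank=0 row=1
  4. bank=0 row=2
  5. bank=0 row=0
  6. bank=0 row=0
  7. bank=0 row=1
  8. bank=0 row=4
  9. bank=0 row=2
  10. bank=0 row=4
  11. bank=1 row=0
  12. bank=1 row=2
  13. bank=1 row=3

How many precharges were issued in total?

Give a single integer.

Acc 1: bank1 row0 -> MISS (open row0); precharges=0
Acc 2: bank1 row1 -> MISS (open row1); precharges=1
Acc 3: bank0 row1 -> MISS (open row1); precharges=1
Acc 4: bank0 row2 -> MISS (open row2); precharges=2
Acc 5: bank0 row0 -> MISS (open row0); precharges=3
Acc 6: bank0 row0 -> HIT
Acc 7: bank0 row1 -> MISS (open row1); precharges=4
Acc 8: bank0 row4 -> MISS (open row4); precharges=5
Acc 9: bank0 row2 -> MISS (open row2); precharges=6
Acc 10: bank0 row4 -> MISS (open row4); precharges=7
Acc 11: bank1 row0 -> MISS (open row0); precharges=8
Acc 12: bank1 row2 -> MISS (open row2); precharges=9
Acc 13: bank1 row3 -> MISS (open row3); precharges=10

Answer: 10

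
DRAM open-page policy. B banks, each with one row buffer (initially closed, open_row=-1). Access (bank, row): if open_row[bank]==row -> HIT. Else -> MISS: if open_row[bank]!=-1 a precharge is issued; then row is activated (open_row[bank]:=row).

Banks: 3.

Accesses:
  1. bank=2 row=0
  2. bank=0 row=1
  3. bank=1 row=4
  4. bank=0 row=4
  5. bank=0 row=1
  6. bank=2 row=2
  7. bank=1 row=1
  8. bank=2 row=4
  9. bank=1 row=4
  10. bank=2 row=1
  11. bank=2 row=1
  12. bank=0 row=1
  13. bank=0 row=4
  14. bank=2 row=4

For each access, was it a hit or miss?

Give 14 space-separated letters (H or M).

Answer: M M M M M M M M M M H H M M

Derivation:
Acc 1: bank2 row0 -> MISS (open row0); precharges=0
Acc 2: bank0 row1 -> MISS (open row1); precharges=0
Acc 3: bank1 row4 -> MISS (open row4); precharges=0
Acc 4: bank0 row4 -> MISS (open row4); precharges=1
Acc 5: bank0 row1 -> MISS (open row1); precharges=2
Acc 6: bank2 row2 -> MISS (open row2); precharges=3
Acc 7: bank1 row1 -> MISS (open row1); precharges=4
Acc 8: bank2 row4 -> MISS (open row4); precharges=5
Acc 9: bank1 row4 -> MISS (open row4); precharges=6
Acc 10: bank2 row1 -> MISS (open row1); precharges=7
Acc 11: bank2 row1 -> HIT
Acc 12: bank0 row1 -> HIT
Acc 13: bank0 row4 -> MISS (open row4); precharges=8
Acc 14: bank2 row4 -> MISS (open row4); precharges=9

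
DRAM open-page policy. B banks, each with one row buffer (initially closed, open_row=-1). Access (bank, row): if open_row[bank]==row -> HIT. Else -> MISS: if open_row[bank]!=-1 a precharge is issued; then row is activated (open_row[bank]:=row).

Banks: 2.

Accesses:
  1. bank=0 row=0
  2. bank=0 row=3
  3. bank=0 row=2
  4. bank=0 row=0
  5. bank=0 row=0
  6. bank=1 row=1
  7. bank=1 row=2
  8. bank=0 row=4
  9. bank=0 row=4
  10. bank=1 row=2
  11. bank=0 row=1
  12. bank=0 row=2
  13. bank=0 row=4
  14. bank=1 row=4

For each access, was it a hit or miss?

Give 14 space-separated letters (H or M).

Answer: M M M M H M M M H H M M M M

Derivation:
Acc 1: bank0 row0 -> MISS (open row0); precharges=0
Acc 2: bank0 row3 -> MISS (open row3); precharges=1
Acc 3: bank0 row2 -> MISS (open row2); precharges=2
Acc 4: bank0 row0 -> MISS (open row0); precharges=3
Acc 5: bank0 row0 -> HIT
Acc 6: bank1 row1 -> MISS (open row1); precharges=3
Acc 7: bank1 row2 -> MISS (open row2); precharges=4
Acc 8: bank0 row4 -> MISS (open row4); precharges=5
Acc 9: bank0 row4 -> HIT
Acc 10: bank1 row2 -> HIT
Acc 11: bank0 row1 -> MISS (open row1); precharges=6
Acc 12: bank0 row2 -> MISS (open row2); precharges=7
Acc 13: bank0 row4 -> MISS (open row4); precharges=8
Acc 14: bank1 row4 -> MISS (open row4); precharges=9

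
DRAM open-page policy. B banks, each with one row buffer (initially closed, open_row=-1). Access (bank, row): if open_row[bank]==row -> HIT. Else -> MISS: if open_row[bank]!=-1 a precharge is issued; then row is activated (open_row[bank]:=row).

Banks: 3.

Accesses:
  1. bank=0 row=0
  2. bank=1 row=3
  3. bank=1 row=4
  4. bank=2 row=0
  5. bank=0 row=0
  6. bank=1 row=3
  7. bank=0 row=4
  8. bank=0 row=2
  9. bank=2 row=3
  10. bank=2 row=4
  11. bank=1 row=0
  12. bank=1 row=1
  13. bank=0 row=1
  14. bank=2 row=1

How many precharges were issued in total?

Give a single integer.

Answer: 10

Derivation:
Acc 1: bank0 row0 -> MISS (open row0); precharges=0
Acc 2: bank1 row3 -> MISS (open row3); precharges=0
Acc 3: bank1 row4 -> MISS (open row4); precharges=1
Acc 4: bank2 row0 -> MISS (open row0); precharges=1
Acc 5: bank0 row0 -> HIT
Acc 6: bank1 row3 -> MISS (open row3); precharges=2
Acc 7: bank0 row4 -> MISS (open row4); precharges=3
Acc 8: bank0 row2 -> MISS (open row2); precharges=4
Acc 9: bank2 row3 -> MISS (open row3); precharges=5
Acc 10: bank2 row4 -> MISS (open row4); precharges=6
Acc 11: bank1 row0 -> MISS (open row0); precharges=7
Acc 12: bank1 row1 -> MISS (open row1); precharges=8
Acc 13: bank0 row1 -> MISS (open row1); precharges=9
Acc 14: bank2 row1 -> MISS (open row1); precharges=10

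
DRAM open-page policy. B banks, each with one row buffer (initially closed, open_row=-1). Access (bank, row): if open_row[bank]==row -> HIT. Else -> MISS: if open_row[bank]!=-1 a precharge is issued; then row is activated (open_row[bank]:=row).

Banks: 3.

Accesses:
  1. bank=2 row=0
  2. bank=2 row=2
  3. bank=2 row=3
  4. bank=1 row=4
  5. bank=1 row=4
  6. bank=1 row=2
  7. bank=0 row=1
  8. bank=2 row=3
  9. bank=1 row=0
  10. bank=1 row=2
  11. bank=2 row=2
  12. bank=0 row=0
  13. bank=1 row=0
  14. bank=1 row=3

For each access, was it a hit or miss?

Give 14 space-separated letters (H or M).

Answer: M M M M H M M H M M M M M M

Derivation:
Acc 1: bank2 row0 -> MISS (open row0); precharges=0
Acc 2: bank2 row2 -> MISS (open row2); precharges=1
Acc 3: bank2 row3 -> MISS (open row3); precharges=2
Acc 4: bank1 row4 -> MISS (open row4); precharges=2
Acc 5: bank1 row4 -> HIT
Acc 6: bank1 row2 -> MISS (open row2); precharges=3
Acc 7: bank0 row1 -> MISS (open row1); precharges=3
Acc 8: bank2 row3 -> HIT
Acc 9: bank1 row0 -> MISS (open row0); precharges=4
Acc 10: bank1 row2 -> MISS (open row2); precharges=5
Acc 11: bank2 row2 -> MISS (open row2); precharges=6
Acc 12: bank0 row0 -> MISS (open row0); precharges=7
Acc 13: bank1 row0 -> MISS (open row0); precharges=8
Acc 14: bank1 row3 -> MISS (open row3); precharges=9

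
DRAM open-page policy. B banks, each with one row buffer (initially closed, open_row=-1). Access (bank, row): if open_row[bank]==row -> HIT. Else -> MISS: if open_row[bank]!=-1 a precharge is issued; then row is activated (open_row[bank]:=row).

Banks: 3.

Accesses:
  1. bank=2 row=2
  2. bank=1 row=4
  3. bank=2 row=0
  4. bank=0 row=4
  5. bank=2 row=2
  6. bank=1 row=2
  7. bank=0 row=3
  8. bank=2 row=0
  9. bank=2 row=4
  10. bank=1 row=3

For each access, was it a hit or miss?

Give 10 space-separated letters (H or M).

Answer: M M M M M M M M M M

Derivation:
Acc 1: bank2 row2 -> MISS (open row2); precharges=0
Acc 2: bank1 row4 -> MISS (open row4); precharges=0
Acc 3: bank2 row0 -> MISS (open row0); precharges=1
Acc 4: bank0 row4 -> MISS (open row4); precharges=1
Acc 5: bank2 row2 -> MISS (open row2); precharges=2
Acc 6: bank1 row2 -> MISS (open row2); precharges=3
Acc 7: bank0 row3 -> MISS (open row3); precharges=4
Acc 8: bank2 row0 -> MISS (open row0); precharges=5
Acc 9: bank2 row4 -> MISS (open row4); precharges=6
Acc 10: bank1 row3 -> MISS (open row3); precharges=7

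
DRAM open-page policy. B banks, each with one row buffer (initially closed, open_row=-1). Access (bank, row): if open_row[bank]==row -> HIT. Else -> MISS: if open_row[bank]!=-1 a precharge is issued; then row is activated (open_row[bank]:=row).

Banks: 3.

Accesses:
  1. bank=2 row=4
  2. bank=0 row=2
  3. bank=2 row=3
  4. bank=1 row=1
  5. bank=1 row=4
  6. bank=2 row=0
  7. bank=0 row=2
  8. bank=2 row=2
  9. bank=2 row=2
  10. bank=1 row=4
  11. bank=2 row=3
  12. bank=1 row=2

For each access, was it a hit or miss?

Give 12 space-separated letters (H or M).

Answer: M M M M M M H M H H M M

Derivation:
Acc 1: bank2 row4 -> MISS (open row4); precharges=0
Acc 2: bank0 row2 -> MISS (open row2); precharges=0
Acc 3: bank2 row3 -> MISS (open row3); precharges=1
Acc 4: bank1 row1 -> MISS (open row1); precharges=1
Acc 5: bank1 row4 -> MISS (open row4); precharges=2
Acc 6: bank2 row0 -> MISS (open row0); precharges=3
Acc 7: bank0 row2 -> HIT
Acc 8: bank2 row2 -> MISS (open row2); precharges=4
Acc 9: bank2 row2 -> HIT
Acc 10: bank1 row4 -> HIT
Acc 11: bank2 row3 -> MISS (open row3); precharges=5
Acc 12: bank1 row2 -> MISS (open row2); precharges=6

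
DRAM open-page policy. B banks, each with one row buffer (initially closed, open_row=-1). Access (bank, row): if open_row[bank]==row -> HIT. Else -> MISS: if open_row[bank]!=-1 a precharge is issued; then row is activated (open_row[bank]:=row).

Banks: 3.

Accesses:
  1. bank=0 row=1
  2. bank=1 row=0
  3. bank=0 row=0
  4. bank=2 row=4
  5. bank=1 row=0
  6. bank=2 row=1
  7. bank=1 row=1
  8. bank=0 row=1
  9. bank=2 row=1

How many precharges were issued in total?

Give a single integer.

Acc 1: bank0 row1 -> MISS (open row1); precharges=0
Acc 2: bank1 row0 -> MISS (open row0); precharges=0
Acc 3: bank0 row0 -> MISS (open row0); precharges=1
Acc 4: bank2 row4 -> MISS (open row4); precharges=1
Acc 5: bank1 row0 -> HIT
Acc 6: bank2 row1 -> MISS (open row1); precharges=2
Acc 7: bank1 row1 -> MISS (open row1); precharges=3
Acc 8: bank0 row1 -> MISS (open row1); precharges=4
Acc 9: bank2 row1 -> HIT

Answer: 4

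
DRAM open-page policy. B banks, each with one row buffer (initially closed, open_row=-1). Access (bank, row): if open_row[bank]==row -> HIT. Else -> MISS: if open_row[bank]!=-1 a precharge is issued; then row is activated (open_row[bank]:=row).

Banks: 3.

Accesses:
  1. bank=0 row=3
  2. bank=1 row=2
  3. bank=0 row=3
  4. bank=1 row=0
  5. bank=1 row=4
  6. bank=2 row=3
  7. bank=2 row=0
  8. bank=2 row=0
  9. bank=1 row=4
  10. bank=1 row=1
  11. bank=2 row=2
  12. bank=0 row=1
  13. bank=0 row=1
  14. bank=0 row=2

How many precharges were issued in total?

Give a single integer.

Answer: 7

Derivation:
Acc 1: bank0 row3 -> MISS (open row3); precharges=0
Acc 2: bank1 row2 -> MISS (open row2); precharges=0
Acc 3: bank0 row3 -> HIT
Acc 4: bank1 row0 -> MISS (open row0); precharges=1
Acc 5: bank1 row4 -> MISS (open row4); precharges=2
Acc 6: bank2 row3 -> MISS (open row3); precharges=2
Acc 7: bank2 row0 -> MISS (open row0); precharges=3
Acc 8: bank2 row0 -> HIT
Acc 9: bank1 row4 -> HIT
Acc 10: bank1 row1 -> MISS (open row1); precharges=4
Acc 11: bank2 row2 -> MISS (open row2); precharges=5
Acc 12: bank0 row1 -> MISS (open row1); precharges=6
Acc 13: bank0 row1 -> HIT
Acc 14: bank0 row2 -> MISS (open row2); precharges=7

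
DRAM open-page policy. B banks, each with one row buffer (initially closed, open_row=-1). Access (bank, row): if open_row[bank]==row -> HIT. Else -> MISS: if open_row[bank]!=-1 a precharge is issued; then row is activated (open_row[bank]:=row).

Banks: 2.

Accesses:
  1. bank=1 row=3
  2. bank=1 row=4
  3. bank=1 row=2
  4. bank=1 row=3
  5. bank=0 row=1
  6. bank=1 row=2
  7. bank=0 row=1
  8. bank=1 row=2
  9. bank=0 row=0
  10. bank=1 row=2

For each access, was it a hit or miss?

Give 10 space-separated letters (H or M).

Acc 1: bank1 row3 -> MISS (open row3); precharges=0
Acc 2: bank1 row4 -> MISS (open row4); precharges=1
Acc 3: bank1 row2 -> MISS (open row2); precharges=2
Acc 4: bank1 row3 -> MISS (open row3); precharges=3
Acc 5: bank0 row1 -> MISS (open row1); precharges=3
Acc 6: bank1 row2 -> MISS (open row2); precharges=4
Acc 7: bank0 row1 -> HIT
Acc 8: bank1 row2 -> HIT
Acc 9: bank0 row0 -> MISS (open row0); precharges=5
Acc 10: bank1 row2 -> HIT

Answer: M M M M M M H H M H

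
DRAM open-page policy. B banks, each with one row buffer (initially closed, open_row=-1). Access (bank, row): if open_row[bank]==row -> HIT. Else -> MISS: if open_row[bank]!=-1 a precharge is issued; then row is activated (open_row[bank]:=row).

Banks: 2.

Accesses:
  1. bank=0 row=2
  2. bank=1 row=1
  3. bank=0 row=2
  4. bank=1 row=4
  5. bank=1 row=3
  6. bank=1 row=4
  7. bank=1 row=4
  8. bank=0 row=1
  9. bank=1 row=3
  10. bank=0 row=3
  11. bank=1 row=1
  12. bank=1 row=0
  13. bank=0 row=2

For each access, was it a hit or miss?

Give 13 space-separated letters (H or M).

Answer: M M H M M M H M M M M M M

Derivation:
Acc 1: bank0 row2 -> MISS (open row2); precharges=0
Acc 2: bank1 row1 -> MISS (open row1); precharges=0
Acc 3: bank0 row2 -> HIT
Acc 4: bank1 row4 -> MISS (open row4); precharges=1
Acc 5: bank1 row3 -> MISS (open row3); precharges=2
Acc 6: bank1 row4 -> MISS (open row4); precharges=3
Acc 7: bank1 row4 -> HIT
Acc 8: bank0 row1 -> MISS (open row1); precharges=4
Acc 9: bank1 row3 -> MISS (open row3); precharges=5
Acc 10: bank0 row3 -> MISS (open row3); precharges=6
Acc 11: bank1 row1 -> MISS (open row1); precharges=7
Acc 12: bank1 row0 -> MISS (open row0); precharges=8
Acc 13: bank0 row2 -> MISS (open row2); precharges=9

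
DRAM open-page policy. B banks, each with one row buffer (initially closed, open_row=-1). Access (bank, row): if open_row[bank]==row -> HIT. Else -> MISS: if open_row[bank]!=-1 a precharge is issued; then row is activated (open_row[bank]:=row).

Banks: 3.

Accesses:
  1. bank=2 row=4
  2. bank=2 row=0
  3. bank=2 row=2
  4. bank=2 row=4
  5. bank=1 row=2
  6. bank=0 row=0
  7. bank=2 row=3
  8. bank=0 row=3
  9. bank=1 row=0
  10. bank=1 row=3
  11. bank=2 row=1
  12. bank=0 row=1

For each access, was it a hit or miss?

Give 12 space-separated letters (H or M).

Answer: M M M M M M M M M M M M

Derivation:
Acc 1: bank2 row4 -> MISS (open row4); precharges=0
Acc 2: bank2 row0 -> MISS (open row0); precharges=1
Acc 3: bank2 row2 -> MISS (open row2); precharges=2
Acc 4: bank2 row4 -> MISS (open row4); precharges=3
Acc 5: bank1 row2 -> MISS (open row2); precharges=3
Acc 6: bank0 row0 -> MISS (open row0); precharges=3
Acc 7: bank2 row3 -> MISS (open row3); precharges=4
Acc 8: bank0 row3 -> MISS (open row3); precharges=5
Acc 9: bank1 row0 -> MISS (open row0); precharges=6
Acc 10: bank1 row3 -> MISS (open row3); precharges=7
Acc 11: bank2 row1 -> MISS (open row1); precharges=8
Acc 12: bank0 row1 -> MISS (open row1); precharges=9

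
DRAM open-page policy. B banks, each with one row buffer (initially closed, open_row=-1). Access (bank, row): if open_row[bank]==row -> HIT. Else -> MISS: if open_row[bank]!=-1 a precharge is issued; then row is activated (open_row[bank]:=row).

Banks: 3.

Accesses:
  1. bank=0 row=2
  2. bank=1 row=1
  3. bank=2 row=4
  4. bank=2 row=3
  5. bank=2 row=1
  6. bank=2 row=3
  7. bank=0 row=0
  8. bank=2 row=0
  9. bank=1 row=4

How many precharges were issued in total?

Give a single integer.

Acc 1: bank0 row2 -> MISS (open row2); precharges=0
Acc 2: bank1 row1 -> MISS (open row1); precharges=0
Acc 3: bank2 row4 -> MISS (open row4); precharges=0
Acc 4: bank2 row3 -> MISS (open row3); precharges=1
Acc 5: bank2 row1 -> MISS (open row1); precharges=2
Acc 6: bank2 row3 -> MISS (open row3); precharges=3
Acc 7: bank0 row0 -> MISS (open row0); precharges=4
Acc 8: bank2 row0 -> MISS (open row0); precharges=5
Acc 9: bank1 row4 -> MISS (open row4); precharges=6

Answer: 6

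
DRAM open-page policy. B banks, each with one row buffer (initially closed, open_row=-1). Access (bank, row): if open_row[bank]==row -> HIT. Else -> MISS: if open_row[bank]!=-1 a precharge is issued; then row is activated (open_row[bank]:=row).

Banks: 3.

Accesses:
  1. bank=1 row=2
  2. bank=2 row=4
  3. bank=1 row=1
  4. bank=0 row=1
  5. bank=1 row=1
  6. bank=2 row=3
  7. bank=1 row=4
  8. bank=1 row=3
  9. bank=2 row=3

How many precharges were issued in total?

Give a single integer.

Answer: 4

Derivation:
Acc 1: bank1 row2 -> MISS (open row2); precharges=0
Acc 2: bank2 row4 -> MISS (open row4); precharges=0
Acc 3: bank1 row1 -> MISS (open row1); precharges=1
Acc 4: bank0 row1 -> MISS (open row1); precharges=1
Acc 5: bank1 row1 -> HIT
Acc 6: bank2 row3 -> MISS (open row3); precharges=2
Acc 7: bank1 row4 -> MISS (open row4); precharges=3
Acc 8: bank1 row3 -> MISS (open row3); precharges=4
Acc 9: bank2 row3 -> HIT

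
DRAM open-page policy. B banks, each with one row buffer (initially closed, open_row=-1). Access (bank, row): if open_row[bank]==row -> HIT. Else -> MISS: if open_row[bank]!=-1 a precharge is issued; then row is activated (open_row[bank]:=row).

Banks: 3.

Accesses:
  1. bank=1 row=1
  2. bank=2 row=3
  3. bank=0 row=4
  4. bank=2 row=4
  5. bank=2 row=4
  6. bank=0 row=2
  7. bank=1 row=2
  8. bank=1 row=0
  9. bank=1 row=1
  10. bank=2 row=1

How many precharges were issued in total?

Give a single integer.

Answer: 6

Derivation:
Acc 1: bank1 row1 -> MISS (open row1); precharges=0
Acc 2: bank2 row3 -> MISS (open row3); precharges=0
Acc 3: bank0 row4 -> MISS (open row4); precharges=0
Acc 4: bank2 row4 -> MISS (open row4); precharges=1
Acc 5: bank2 row4 -> HIT
Acc 6: bank0 row2 -> MISS (open row2); precharges=2
Acc 7: bank1 row2 -> MISS (open row2); precharges=3
Acc 8: bank1 row0 -> MISS (open row0); precharges=4
Acc 9: bank1 row1 -> MISS (open row1); precharges=5
Acc 10: bank2 row1 -> MISS (open row1); precharges=6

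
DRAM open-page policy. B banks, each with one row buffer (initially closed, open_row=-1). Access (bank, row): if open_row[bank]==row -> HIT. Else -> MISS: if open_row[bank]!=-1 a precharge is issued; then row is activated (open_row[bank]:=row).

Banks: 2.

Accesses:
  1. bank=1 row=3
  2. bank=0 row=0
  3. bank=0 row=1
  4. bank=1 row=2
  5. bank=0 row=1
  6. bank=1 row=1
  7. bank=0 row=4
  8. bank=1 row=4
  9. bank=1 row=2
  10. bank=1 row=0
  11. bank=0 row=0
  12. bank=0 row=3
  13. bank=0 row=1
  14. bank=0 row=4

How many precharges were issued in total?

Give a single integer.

Acc 1: bank1 row3 -> MISS (open row3); precharges=0
Acc 2: bank0 row0 -> MISS (open row0); precharges=0
Acc 3: bank0 row1 -> MISS (open row1); precharges=1
Acc 4: bank1 row2 -> MISS (open row2); precharges=2
Acc 5: bank0 row1 -> HIT
Acc 6: bank1 row1 -> MISS (open row1); precharges=3
Acc 7: bank0 row4 -> MISS (open row4); precharges=4
Acc 8: bank1 row4 -> MISS (open row4); precharges=5
Acc 9: bank1 row2 -> MISS (open row2); precharges=6
Acc 10: bank1 row0 -> MISS (open row0); precharges=7
Acc 11: bank0 row0 -> MISS (open row0); precharges=8
Acc 12: bank0 row3 -> MISS (open row3); precharges=9
Acc 13: bank0 row1 -> MISS (open row1); precharges=10
Acc 14: bank0 row4 -> MISS (open row4); precharges=11

Answer: 11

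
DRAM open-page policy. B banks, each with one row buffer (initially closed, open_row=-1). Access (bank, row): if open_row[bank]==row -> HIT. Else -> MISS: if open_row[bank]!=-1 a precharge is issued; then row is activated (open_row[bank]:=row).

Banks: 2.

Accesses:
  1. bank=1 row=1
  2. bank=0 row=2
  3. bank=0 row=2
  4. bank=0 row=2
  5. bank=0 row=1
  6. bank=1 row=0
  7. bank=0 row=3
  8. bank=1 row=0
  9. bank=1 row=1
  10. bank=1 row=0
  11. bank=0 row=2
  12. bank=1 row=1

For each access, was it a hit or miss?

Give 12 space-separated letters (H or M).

Answer: M M H H M M M H M M M M

Derivation:
Acc 1: bank1 row1 -> MISS (open row1); precharges=0
Acc 2: bank0 row2 -> MISS (open row2); precharges=0
Acc 3: bank0 row2 -> HIT
Acc 4: bank0 row2 -> HIT
Acc 5: bank0 row1 -> MISS (open row1); precharges=1
Acc 6: bank1 row0 -> MISS (open row0); precharges=2
Acc 7: bank0 row3 -> MISS (open row3); precharges=3
Acc 8: bank1 row0 -> HIT
Acc 9: bank1 row1 -> MISS (open row1); precharges=4
Acc 10: bank1 row0 -> MISS (open row0); precharges=5
Acc 11: bank0 row2 -> MISS (open row2); precharges=6
Acc 12: bank1 row1 -> MISS (open row1); precharges=7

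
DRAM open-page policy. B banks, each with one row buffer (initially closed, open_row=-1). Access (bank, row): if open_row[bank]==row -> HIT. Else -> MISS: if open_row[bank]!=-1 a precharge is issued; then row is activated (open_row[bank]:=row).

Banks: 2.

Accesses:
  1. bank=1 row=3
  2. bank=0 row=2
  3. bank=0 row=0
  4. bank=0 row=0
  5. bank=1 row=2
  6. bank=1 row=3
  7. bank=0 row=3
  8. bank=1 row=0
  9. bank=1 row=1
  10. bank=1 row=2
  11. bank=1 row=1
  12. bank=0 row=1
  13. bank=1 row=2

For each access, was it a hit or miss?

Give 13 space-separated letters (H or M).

Answer: M M M H M M M M M M M M M

Derivation:
Acc 1: bank1 row3 -> MISS (open row3); precharges=0
Acc 2: bank0 row2 -> MISS (open row2); precharges=0
Acc 3: bank0 row0 -> MISS (open row0); precharges=1
Acc 4: bank0 row0 -> HIT
Acc 5: bank1 row2 -> MISS (open row2); precharges=2
Acc 6: bank1 row3 -> MISS (open row3); precharges=3
Acc 7: bank0 row3 -> MISS (open row3); precharges=4
Acc 8: bank1 row0 -> MISS (open row0); precharges=5
Acc 9: bank1 row1 -> MISS (open row1); precharges=6
Acc 10: bank1 row2 -> MISS (open row2); precharges=7
Acc 11: bank1 row1 -> MISS (open row1); precharges=8
Acc 12: bank0 row1 -> MISS (open row1); precharges=9
Acc 13: bank1 row2 -> MISS (open row2); precharges=10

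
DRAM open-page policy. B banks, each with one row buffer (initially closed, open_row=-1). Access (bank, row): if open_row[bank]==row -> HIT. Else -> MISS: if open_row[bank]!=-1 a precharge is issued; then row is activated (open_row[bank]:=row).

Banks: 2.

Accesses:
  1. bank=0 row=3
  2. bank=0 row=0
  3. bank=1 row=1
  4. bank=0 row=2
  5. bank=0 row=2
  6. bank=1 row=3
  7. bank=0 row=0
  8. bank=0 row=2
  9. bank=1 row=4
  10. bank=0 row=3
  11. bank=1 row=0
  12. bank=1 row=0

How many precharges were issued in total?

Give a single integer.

Answer: 8

Derivation:
Acc 1: bank0 row3 -> MISS (open row3); precharges=0
Acc 2: bank0 row0 -> MISS (open row0); precharges=1
Acc 3: bank1 row1 -> MISS (open row1); precharges=1
Acc 4: bank0 row2 -> MISS (open row2); precharges=2
Acc 5: bank0 row2 -> HIT
Acc 6: bank1 row3 -> MISS (open row3); precharges=3
Acc 7: bank0 row0 -> MISS (open row0); precharges=4
Acc 8: bank0 row2 -> MISS (open row2); precharges=5
Acc 9: bank1 row4 -> MISS (open row4); precharges=6
Acc 10: bank0 row3 -> MISS (open row3); precharges=7
Acc 11: bank1 row0 -> MISS (open row0); precharges=8
Acc 12: bank1 row0 -> HIT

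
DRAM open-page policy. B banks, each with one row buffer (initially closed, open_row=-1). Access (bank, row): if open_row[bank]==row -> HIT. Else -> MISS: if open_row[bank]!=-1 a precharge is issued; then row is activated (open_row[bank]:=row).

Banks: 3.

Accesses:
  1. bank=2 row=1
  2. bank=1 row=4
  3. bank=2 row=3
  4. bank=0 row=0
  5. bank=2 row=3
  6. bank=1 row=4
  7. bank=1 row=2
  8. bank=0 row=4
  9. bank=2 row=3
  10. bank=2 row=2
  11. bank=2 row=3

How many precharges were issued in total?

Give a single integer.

Answer: 5

Derivation:
Acc 1: bank2 row1 -> MISS (open row1); precharges=0
Acc 2: bank1 row4 -> MISS (open row4); precharges=0
Acc 3: bank2 row3 -> MISS (open row3); precharges=1
Acc 4: bank0 row0 -> MISS (open row0); precharges=1
Acc 5: bank2 row3 -> HIT
Acc 6: bank1 row4 -> HIT
Acc 7: bank1 row2 -> MISS (open row2); precharges=2
Acc 8: bank0 row4 -> MISS (open row4); precharges=3
Acc 9: bank2 row3 -> HIT
Acc 10: bank2 row2 -> MISS (open row2); precharges=4
Acc 11: bank2 row3 -> MISS (open row3); precharges=5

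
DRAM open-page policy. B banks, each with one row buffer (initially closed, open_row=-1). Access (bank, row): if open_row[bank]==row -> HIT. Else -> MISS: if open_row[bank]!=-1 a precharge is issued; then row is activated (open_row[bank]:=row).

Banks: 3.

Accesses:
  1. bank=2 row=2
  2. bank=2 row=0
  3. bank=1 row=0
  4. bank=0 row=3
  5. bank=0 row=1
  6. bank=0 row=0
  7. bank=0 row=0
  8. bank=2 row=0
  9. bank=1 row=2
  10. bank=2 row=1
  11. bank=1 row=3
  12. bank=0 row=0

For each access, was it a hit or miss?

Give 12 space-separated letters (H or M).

Answer: M M M M M M H H M M M H

Derivation:
Acc 1: bank2 row2 -> MISS (open row2); precharges=0
Acc 2: bank2 row0 -> MISS (open row0); precharges=1
Acc 3: bank1 row0 -> MISS (open row0); precharges=1
Acc 4: bank0 row3 -> MISS (open row3); precharges=1
Acc 5: bank0 row1 -> MISS (open row1); precharges=2
Acc 6: bank0 row0 -> MISS (open row0); precharges=3
Acc 7: bank0 row0 -> HIT
Acc 8: bank2 row0 -> HIT
Acc 9: bank1 row2 -> MISS (open row2); precharges=4
Acc 10: bank2 row1 -> MISS (open row1); precharges=5
Acc 11: bank1 row3 -> MISS (open row3); precharges=6
Acc 12: bank0 row0 -> HIT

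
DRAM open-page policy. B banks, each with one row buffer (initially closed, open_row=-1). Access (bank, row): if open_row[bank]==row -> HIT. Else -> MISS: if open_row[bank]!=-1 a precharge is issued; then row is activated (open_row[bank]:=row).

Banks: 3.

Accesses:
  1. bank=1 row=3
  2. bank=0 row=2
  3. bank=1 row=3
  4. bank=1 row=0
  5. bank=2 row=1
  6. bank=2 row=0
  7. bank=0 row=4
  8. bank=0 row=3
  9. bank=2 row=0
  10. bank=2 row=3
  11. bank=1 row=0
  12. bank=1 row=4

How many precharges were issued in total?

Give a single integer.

Acc 1: bank1 row3 -> MISS (open row3); precharges=0
Acc 2: bank0 row2 -> MISS (open row2); precharges=0
Acc 3: bank1 row3 -> HIT
Acc 4: bank1 row0 -> MISS (open row0); precharges=1
Acc 5: bank2 row1 -> MISS (open row1); precharges=1
Acc 6: bank2 row0 -> MISS (open row0); precharges=2
Acc 7: bank0 row4 -> MISS (open row4); precharges=3
Acc 8: bank0 row3 -> MISS (open row3); precharges=4
Acc 9: bank2 row0 -> HIT
Acc 10: bank2 row3 -> MISS (open row3); precharges=5
Acc 11: bank1 row0 -> HIT
Acc 12: bank1 row4 -> MISS (open row4); precharges=6

Answer: 6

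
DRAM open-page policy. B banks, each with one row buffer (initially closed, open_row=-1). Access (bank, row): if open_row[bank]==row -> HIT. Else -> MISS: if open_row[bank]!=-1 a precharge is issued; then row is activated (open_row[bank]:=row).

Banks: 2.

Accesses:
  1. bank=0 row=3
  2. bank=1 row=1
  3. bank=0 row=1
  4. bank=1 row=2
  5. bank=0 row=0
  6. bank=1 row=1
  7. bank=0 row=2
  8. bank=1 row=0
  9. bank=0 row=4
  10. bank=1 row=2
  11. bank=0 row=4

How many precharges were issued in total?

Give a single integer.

Answer: 8

Derivation:
Acc 1: bank0 row3 -> MISS (open row3); precharges=0
Acc 2: bank1 row1 -> MISS (open row1); precharges=0
Acc 3: bank0 row1 -> MISS (open row1); precharges=1
Acc 4: bank1 row2 -> MISS (open row2); precharges=2
Acc 5: bank0 row0 -> MISS (open row0); precharges=3
Acc 6: bank1 row1 -> MISS (open row1); precharges=4
Acc 7: bank0 row2 -> MISS (open row2); precharges=5
Acc 8: bank1 row0 -> MISS (open row0); precharges=6
Acc 9: bank0 row4 -> MISS (open row4); precharges=7
Acc 10: bank1 row2 -> MISS (open row2); precharges=8
Acc 11: bank0 row4 -> HIT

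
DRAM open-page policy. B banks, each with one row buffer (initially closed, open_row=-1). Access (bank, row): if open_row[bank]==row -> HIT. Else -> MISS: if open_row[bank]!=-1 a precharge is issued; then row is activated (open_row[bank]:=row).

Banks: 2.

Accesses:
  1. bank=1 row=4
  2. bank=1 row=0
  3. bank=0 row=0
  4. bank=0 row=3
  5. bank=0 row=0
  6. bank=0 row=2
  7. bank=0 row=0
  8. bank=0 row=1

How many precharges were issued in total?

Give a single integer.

Acc 1: bank1 row4 -> MISS (open row4); precharges=0
Acc 2: bank1 row0 -> MISS (open row0); precharges=1
Acc 3: bank0 row0 -> MISS (open row0); precharges=1
Acc 4: bank0 row3 -> MISS (open row3); precharges=2
Acc 5: bank0 row0 -> MISS (open row0); precharges=3
Acc 6: bank0 row2 -> MISS (open row2); precharges=4
Acc 7: bank0 row0 -> MISS (open row0); precharges=5
Acc 8: bank0 row1 -> MISS (open row1); precharges=6

Answer: 6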